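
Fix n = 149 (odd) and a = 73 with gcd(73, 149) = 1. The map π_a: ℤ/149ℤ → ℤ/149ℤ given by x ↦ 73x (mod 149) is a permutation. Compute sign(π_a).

Start at x=114: 114 → 127 → 33 → 25 → 37 → 19 → 46 → … (one orbit).
Cycle type of π: 37×4 + 1; total 5 cycles.
n − c = 149 − 5 = 144; sign = (−1)^144 = +1.

+1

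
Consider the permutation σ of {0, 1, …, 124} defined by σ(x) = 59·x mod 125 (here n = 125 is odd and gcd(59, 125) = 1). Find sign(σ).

Trace 104: π^k(104) = [104, 11, 24, 41, 44, 96, 39] for k=0..6.
7 cycles of lengths [50, 50, 10, 10, 2, 2, 1].
7 cycles on 125: each ℓ→(−1)^(ℓ−1), product (−1)^118 = +1.

+1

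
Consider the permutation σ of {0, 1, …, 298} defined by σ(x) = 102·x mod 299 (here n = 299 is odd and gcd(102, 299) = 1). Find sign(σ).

Start at x=64: 64 → 249 → 282 → 60 → 140 → 227 → 131 → … (one orbit).
5 cycles of lengths [132, 132, 22, 12, 1].
With 5 cycles on 299 points, sign = (−1)^{299−5} = +1.

+1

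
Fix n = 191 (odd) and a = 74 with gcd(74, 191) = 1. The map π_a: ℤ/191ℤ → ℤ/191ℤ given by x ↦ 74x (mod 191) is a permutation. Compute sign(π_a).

Start at x=159: 159 → 115 → 106 → 13 → 7 → 136 → 132 → … (one orbit).
The orbit structure of x ↦ 74x mod 191: 2 orbits of sizes [190, 1].
sign(π) = (−1)^{n − #cycles} = (−1)^{191−2} = (−1)^189 = -1.
Zolotarev: (74|191) = -1, matching the cycle-count sign.

-1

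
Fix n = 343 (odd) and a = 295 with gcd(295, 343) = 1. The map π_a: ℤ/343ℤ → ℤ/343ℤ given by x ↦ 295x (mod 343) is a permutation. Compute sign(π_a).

+1

Trace 50: π^k(50) = [50, 1, 295, 246, 197, 148, 99] for k=0..6.
Cycle type of π: 7×42 + 1×49; total 91 cycles.
91 cycles on 343: each ℓ→(−1)^(ℓ−1), product (−1)^252 = +1.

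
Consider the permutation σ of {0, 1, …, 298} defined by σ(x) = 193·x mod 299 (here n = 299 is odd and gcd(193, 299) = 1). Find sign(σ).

Trace 151: π^k(151) = [151, 140, 110, 1, 193, 173, 200] for k=0..6.
Cycle lengths of π_193 on ℤ/299ℤ: [132, 132, 12, 11, 11, 1]; 6 cycles in total.
sign(π) = (−1)^{n − #cycles} = (−1)^{299−6} = (−1)^293 = -1.
Check: (193/299) = -1 by Zolotarev.

-1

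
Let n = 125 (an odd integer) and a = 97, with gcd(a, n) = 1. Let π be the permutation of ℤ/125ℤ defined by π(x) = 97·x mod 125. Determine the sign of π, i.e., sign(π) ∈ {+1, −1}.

Orbit of 56 under x↦97x: [56, 57, 29, 63, 111, 17, 24]… (length divides ord_125(97)).
Cycle lengths of π_97 on ℤ/125ℤ: [100, 20, 4, 1]; 4 cycles in total.
sign(π) = (−1)^{n − #cycles} = (−1)^{125−4} = (−1)^121 = -1.
Check: (97/125) = -1 by Zolotarev.

-1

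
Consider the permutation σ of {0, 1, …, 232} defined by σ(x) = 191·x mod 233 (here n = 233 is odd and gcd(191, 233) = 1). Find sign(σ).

Trace 210: π^k(210) = [210, 34, 203, 95, 204, 53, 104] for k=0..6.
Cycle lengths of π_191 on ℤ/233ℤ: [232, 1]; 2 cycles in total.
With 2 cycles on 233 points, sign = (−1)^{233−2} = -1.

-1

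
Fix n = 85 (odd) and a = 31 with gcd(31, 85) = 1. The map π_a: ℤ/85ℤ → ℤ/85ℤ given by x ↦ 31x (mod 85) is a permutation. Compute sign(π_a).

Start at x=76: 76 → 61 → 21 → 56 → 36 → 11 → 1 → … (one orbit).
Cycle type of π: 16×5 + 1×5; total 10 cycles.
With 10 cycles on 85 points, sign = (−1)^{85−10} = -1.
(31|85)_J = -1 (Zolotarev's lemma cross-check).

-1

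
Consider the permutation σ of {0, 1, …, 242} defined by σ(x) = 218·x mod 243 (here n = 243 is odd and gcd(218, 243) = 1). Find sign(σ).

Orbit of 91 under x↦218x: [91, 155, 13, 161, 106, 23, 154]… (length divides ord_243(218)).
Decompose π into cycles: lengths [162, 54, 18, 6, 2, 1] (6 cycles, including the fixed point 0).
6 cycles on 243: each ℓ→(−1)^(ℓ−1), product (−1)^237 = -1.

-1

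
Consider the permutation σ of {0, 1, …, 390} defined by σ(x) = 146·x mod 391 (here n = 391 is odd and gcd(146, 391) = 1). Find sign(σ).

-1

Orbit of 118 under x↦146x: [118, 24, 376, 156, 98, 232, 246]… (length divides ord_391(146)).
6 cycles of lengths [176, 176, 16, 11, 11, 1].
n − c = 391 − 6 = 385; sign = (−1)^385 = -1.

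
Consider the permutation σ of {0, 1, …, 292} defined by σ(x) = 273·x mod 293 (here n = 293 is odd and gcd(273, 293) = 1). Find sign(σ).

Start at x=140: 140 → 130 → 37 → 139 → 150 → 223 → 228 → … (one orbit).
π_273 has 2 disjoint cycles with lengths [292, 1] on {0,…,292}.
With 2 cycles on 293 points, sign = (−1)^{293−2} = -1.
The Jacobi symbol (273|293) = -1 (Zolotarev) agrees.

-1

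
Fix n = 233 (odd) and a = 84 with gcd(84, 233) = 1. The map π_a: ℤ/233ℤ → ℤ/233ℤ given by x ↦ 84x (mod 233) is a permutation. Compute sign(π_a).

-1

Orbit of 28 under x↦84x: [28, 22, 217, 54, 109, 69, 204]… (length divides ord_233(84)).
Decompose π into cycles: lengths [232, 1] (2 cycles, including the fixed point 0).
2 cycles on 233: each ℓ→(−1)^(ℓ−1), product (−1)^231 = -1.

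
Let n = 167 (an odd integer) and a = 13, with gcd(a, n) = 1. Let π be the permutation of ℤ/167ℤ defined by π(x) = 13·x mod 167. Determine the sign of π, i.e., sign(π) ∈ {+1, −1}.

Orbit of 78 under x↦13x: [78, 12, 156, 24, 145, 48, 123]… (length divides ord_167(13)).
Cycle type of π: 166 + 1; total 2 cycles.
sign(π) = (−1)^{n − #cycles} = (−1)^{167−2} = (−1)^165 = -1.

-1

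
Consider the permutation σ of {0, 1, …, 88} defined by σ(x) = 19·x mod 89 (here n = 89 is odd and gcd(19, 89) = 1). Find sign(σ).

Start at x=1: 1 → 19 → 5 → 6 → 25 → 30 → 36 → … (one orbit).
Cycle lengths of π_19 on ℤ/89ℤ: [88, 1]; 2 cycles in total.
2 cycles on 89: each ℓ→(−1)^(ℓ−1), product (−1)^87 = -1.

-1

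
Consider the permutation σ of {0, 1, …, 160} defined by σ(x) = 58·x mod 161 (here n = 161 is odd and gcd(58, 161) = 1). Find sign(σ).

+1

Orbit of 121 under x↦58x: [121, 95, 36, 156, 32, 85, 100]… (length divides ord_161(58)).
Cycle type of π: 33×4 + 11×2 + 3×2 + 1; total 9 cycles.
161 − 9 = 152 transpositions; sign(π) = (−1)^152 = +1.
Zolotarev: (58|161) = +1, matching the cycle-count sign.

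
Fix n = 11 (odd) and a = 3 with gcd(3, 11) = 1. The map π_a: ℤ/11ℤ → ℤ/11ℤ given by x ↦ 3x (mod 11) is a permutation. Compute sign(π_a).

Orbit of 1 under x↦3x: [1, 3, 9, 5, 4]… (length divides ord_11(3)).
Cycle type of π: 5×2 + 1; total 3 cycles.
n − c = 11 − 3 = 8; sign = (−1)^8 = +1.

+1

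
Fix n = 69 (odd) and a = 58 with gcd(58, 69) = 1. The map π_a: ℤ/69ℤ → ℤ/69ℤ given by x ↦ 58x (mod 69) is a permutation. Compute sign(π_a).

Start at x=55: 55 → 16 → 31 → 4 → 25 → 1 → 58 → … (one orbit).
The orbit structure of x ↦ 58x mod 69: 9 orbits of sizes [11, 11, 11, 11, 11, 11, 1, 1, 1].
9 cycles on 69: each ℓ→(−1)^(ℓ−1), product (−1)^60 = +1.
Check: (58/69) = +1 by Zolotarev.

+1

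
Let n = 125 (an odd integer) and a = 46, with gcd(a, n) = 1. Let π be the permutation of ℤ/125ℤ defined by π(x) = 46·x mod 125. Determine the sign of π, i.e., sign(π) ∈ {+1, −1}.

+1

Start at x=66: 66 → 36 → 31 → 51 → 96 → 41 → 11 → … (one orbit).
Cycle type of π: 25×4 + 5×4 + 1×5; total 13 cycles.
n − c = 125 − 13 = 112; sign = (−1)^112 = +1.
Zolotarev: (46|125) = +1, matching the cycle-count sign.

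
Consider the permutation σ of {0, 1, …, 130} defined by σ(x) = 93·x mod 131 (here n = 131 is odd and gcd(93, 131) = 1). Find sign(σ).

-1

Start at x=11: 11 → 106 → 33 → 56 → 99 → 37 → 35 → … (one orbit).
Decompose π into cycles: lengths [130, 1] (2 cycles, including the fixed point 0).
2 cycles on 131: each ℓ→(−1)^(ℓ−1), product (−1)^129 = -1.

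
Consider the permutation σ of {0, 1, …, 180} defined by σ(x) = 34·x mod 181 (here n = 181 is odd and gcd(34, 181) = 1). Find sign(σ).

Start at x=135: 135 → 65 → 38 → 25 → 126 → 121 → 132 → … (one orbit).
π_34 has 5 disjoint cycles with lengths [45, 45, 45, 45, 1] on {0,…,180}.
Σ(ℓ_i−1) = 181−5 = 176; sign = (−1)^176 = +1.

+1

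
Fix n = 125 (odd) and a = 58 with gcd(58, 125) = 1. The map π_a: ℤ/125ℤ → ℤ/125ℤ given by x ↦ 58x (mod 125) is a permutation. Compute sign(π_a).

-1

Trace 112: π^k(112) = [112, 121, 18, 44, 52, 16, 53] for k=0..6.
Cycle lengths of π_58 on ℤ/125ℤ: [100, 20, 4, 1]; 4 cycles in total.
125 − 4 = 121 transpositions; sign(π) = (−1)^121 = -1.
(58|125)_J = -1 (Zolotarev's lemma cross-check).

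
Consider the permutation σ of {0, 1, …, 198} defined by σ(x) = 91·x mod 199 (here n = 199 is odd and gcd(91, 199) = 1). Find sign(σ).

Trace 14: π^k(14) = [14, 80, 116, 9, 23, 103, 20] for k=0..6.
The orbit structure of x ↦ 91x mod 199: 3 orbits of sizes [99, 99, 1].
Σ(ℓ_i−1) = 199−3 = 196; sign = (−1)^196 = +1.
Zolotarev: (91|199) = +1, matching the cycle-count sign.

+1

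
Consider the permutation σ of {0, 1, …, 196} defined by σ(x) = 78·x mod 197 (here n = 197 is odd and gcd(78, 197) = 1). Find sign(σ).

-1

Start at x=24: 24 → 99 → 39 → 87 → 88 → 166 → 143 → … (one orbit).
2 cycles of lengths [196, 1].
Σ(ℓ_i−1) = 197−2 = 195; sign = (−1)^195 = -1.
The Jacobi symbol (78|197) = -1 (Zolotarev) agrees.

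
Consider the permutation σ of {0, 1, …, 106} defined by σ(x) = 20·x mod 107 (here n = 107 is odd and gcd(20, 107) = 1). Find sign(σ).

-1

Trace 99: π^k(99) = [99, 54, 10, 93, 41, 71, 29] for k=0..6.
Cycle type of π: 106 + 1; total 2 cycles.
With 2 cycles on 107 points, sign = (−1)^{107−2} = -1.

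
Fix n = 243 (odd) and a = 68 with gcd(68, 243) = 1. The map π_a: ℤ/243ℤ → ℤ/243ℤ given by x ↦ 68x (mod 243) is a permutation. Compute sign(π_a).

-1

Start at x=133: 133 → 53 → 202 → 128 → 199 → 167 → 178 → … (one orbit).
Cycle type of π: 162 + 54 + 18 + 6 + 2 + 1; total 6 cycles.
sign(π) = (−1)^{n − #cycles} = (−1)^{243−6} = (−1)^237 = -1.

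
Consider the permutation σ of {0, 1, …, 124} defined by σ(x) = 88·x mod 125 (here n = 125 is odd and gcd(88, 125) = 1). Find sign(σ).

Start at x=8: 8 → 79 → 77 → 26 → 38 → 94 → 22 → … (one orbit).
4 cycles of lengths [100, 20, 4, 1].
Σ(ℓ_i−1) = 125−4 = 121; sign = (−1)^121 = -1.

-1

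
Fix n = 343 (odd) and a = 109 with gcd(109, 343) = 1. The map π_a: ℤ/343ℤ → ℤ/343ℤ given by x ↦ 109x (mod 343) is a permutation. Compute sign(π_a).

Orbit of 151 under x↦109x: [151, 338, 141, 277, 9, 295, 256]… (length divides ord_343(109)).
The orbit structure of x ↦ 109x mod 343: 7 orbits of sizes [147, 147, 21, 21, 3, 3, 1].
n − c = 343 − 7 = 336; sign = (−1)^336 = +1.
The Jacobi symbol (109|343) = +1 (Zolotarev) agrees.

+1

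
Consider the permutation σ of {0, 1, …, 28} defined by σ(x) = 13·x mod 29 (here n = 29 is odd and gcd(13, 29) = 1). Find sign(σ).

Trace 22: π^k(22) = [22, 25, 6, 20, 28, 16, 5] for k=0..6.
Cycle lengths of π_13 on ℤ/29ℤ: [14, 14, 1]; 3 cycles in total.
29 − 3 = 26 transpositions; sign(π) = (−1)^26 = +1.

+1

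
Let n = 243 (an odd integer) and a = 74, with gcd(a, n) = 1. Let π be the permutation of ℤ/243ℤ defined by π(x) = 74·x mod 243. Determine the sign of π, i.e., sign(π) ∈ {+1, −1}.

Orbit of 118 under x↦74x: [118, 227, 31, 107, 142, 59, 235]… (length divides ord_243(74)).
6 cycles of lengths [162, 54, 18, 6, 2, 1].
sign(π) = (−1)^{n − #cycles} = (−1)^{243−6} = (−1)^237 = -1.
Zolotarev: (74|243) = -1, matching the cycle-count sign.

-1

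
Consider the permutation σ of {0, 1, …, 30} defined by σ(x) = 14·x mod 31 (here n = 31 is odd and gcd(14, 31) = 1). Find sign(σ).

+1

Start at x=20: 20 → 1 → 14 → 10 → 16 → 7 → 5 → … (one orbit).
3 cycles of lengths [15, 15, 1].
n − c = 31 − 3 = 28; sign = (−1)^28 = +1.
Zolotarev: (14|31) = +1, matching the cycle-count sign.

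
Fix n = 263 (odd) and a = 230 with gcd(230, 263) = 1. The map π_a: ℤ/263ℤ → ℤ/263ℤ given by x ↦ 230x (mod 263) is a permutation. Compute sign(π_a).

-1

Trace 166: π^k(166) = [166, 45, 93, 87, 22, 63, 25] for k=0..6.
Decompose π into cycles: lengths [262, 1] (2 cycles, including the fixed point 0).
With 2 cycles on 263 points, sign = (−1)^{263−2} = -1.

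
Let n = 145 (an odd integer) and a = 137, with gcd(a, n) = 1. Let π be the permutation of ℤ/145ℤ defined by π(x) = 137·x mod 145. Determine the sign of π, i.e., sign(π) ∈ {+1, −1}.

+1

Orbit of 72 under x↦137x: [72, 4, 113, 111, 127, 144, 8]… (length divides ord_145(137)).
Cycle lengths of π_137 on ℤ/145ℤ: [28, 28, 28, 28, 28, 4, 1]; 7 cycles in total.
7 cycles on 145: each ℓ→(−1)^(ℓ−1), product (−1)^138 = +1.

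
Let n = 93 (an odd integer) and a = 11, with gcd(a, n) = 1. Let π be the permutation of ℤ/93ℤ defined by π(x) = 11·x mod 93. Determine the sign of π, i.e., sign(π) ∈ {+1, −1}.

+1

Start at x=67: 67 → 86 → 16 → 83 → 76 → 92 → 82 → … (one orbit).
Decompose π into cycles: lengths [30, 30, 30, 2, 1] (5 cycles, including the fixed point 0).
With 5 cycles on 93 points, sign = (−1)^{93−5} = +1.
Check: (11/93) = +1 by Zolotarev.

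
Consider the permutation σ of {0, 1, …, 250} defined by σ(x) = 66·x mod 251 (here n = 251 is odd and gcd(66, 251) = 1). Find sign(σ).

+1

Start at x=73: 73 → 49 → 222 → 94 → 180 → 83 → 207 → … (one orbit).
Decompose π into cycles: lengths [125, 125, 1] (3 cycles, including the fixed point 0).
With 3 cycles on 251 points, sign = (−1)^{251−3} = +1.
(66|251)_J = +1 (Zolotarev's lemma cross-check).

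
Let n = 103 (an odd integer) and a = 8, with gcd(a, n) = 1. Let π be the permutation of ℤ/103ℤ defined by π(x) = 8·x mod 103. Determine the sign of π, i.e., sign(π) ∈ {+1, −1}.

Trace 34: π^k(34) = [34, 66, 13, 1, 8, 64, 100] for k=0..6.
The orbit structure of x ↦ 8x mod 103: 7 orbits of sizes [17, 17, 17, 17, 17, 17, 1].
7 cycles on 103: each ℓ→(−1)^(ℓ−1), product (−1)^96 = +1.

+1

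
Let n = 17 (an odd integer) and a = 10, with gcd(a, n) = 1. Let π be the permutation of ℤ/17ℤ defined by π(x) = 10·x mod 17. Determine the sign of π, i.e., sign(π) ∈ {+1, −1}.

-1

Trace 9: π^k(9) = [9, 5, 16, 7, 2, 3, 13] for k=0..6.
π_10 has 2 disjoint cycles with lengths [16, 1] on {0,…,16}.
17 − 2 = 15 transpositions; sign(π) = (−1)^15 = -1.
Via Zolotarev, sign(π_{10}) = (10|17) = -1.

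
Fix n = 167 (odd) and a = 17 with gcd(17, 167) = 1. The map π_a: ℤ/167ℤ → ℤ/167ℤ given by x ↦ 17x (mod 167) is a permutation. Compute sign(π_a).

-1

Orbit of 45 under x↦17x: [45, 97, 146, 144, 110, 33, 60]… (length divides ord_167(17)).
Decompose π into cycles: lengths [166, 1] (2 cycles, including the fixed point 0).
sign(π) = (−1)^{n − #cycles} = (−1)^{167−2} = (−1)^165 = -1.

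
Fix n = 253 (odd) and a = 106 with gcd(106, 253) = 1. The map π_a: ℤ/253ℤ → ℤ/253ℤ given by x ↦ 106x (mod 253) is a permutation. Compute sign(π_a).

+1

Trace 61: π^k(61) = [61, 141, 19, 243, 205, 225, 68] for k=0..6.
5 cycles of lengths [110, 110, 22, 10, 1].
253 − 5 = 248 transpositions; sign(π) = (−1)^248 = +1.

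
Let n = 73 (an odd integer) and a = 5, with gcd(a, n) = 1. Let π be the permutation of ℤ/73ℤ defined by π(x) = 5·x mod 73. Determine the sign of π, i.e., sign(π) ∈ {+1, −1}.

-1

Orbit of 31 under x↦5x: [31, 9, 45, 6, 30, 4, 20]… (length divides ord_73(5)).
Decompose π into cycles: lengths [72, 1] (2 cycles, including the fixed point 0).
2 cycles on 73: each ℓ→(−1)^(ℓ−1), product (−1)^71 = -1.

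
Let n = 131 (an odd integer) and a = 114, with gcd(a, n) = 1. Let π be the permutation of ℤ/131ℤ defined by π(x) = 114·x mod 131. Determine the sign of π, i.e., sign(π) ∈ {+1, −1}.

+1

Orbit of 28 under x↦114x: [28, 48, 101, 117, 107, 15, 7]… (length divides ord_131(114)).
Decompose π into cycles: lengths [65, 65, 1] (3 cycles, including the fixed point 0).
n − c = 131 − 3 = 128; sign = (−1)^128 = +1.
Via Zolotarev, sign(π_{114}) = (114|131) = +1.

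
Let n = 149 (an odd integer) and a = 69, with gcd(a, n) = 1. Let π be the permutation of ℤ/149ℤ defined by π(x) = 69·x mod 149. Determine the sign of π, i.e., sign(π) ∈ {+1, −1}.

+1

Start at x=54: 54 → 1 → 69 → 142 → 113 → 49 → 103 → … (one orbit).
Cycle lengths of π_69 on ℤ/149ℤ: [74, 74, 1]; 3 cycles in total.
3 cycles on 149: each ℓ→(−1)^(ℓ−1), product (−1)^146 = +1.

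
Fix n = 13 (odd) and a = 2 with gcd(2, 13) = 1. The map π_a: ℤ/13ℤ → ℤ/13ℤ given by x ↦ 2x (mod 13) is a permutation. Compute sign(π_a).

Trace 2: π^k(2) = [2, 4, 8, 3, 6, 12, 11] for k=0..6.
Cycle lengths of π_2 on ℤ/13ℤ: [12, 1]; 2 cycles in total.
Σ(ℓ_i−1) = 13−2 = 11; sign = (−1)^11 = -1.

-1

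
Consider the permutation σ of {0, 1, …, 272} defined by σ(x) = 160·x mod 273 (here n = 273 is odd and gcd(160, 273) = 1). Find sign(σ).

Orbit of 1 under x↦160x: [1, 160, 211, 181, 22, 244]… (length divides ord_273(160)).
Cycle lengths of π_160 on ℤ/273ℤ: [6, 6, 6, 6, 6, 6, 6, 6, 6, 6, 6, 6, 6, 6, 6, 6, 6, 6, 6, 6, 6, 6, 6, 6, 6, 6, 6, 6, 6, 6, 6, 6, 6, 6, 6, 6, 6, 6, 6, 6, 6, 6, 2, 2, 2, 2, 2, 2, 2, 2, 2, 1, 1, 1]; 54 cycles in total.
sign(π) = (−1)^{n − #cycles} = (−1)^{273−54} = (−1)^219 = -1.
(160|273)_J = -1 (Zolotarev's lemma cross-check).

-1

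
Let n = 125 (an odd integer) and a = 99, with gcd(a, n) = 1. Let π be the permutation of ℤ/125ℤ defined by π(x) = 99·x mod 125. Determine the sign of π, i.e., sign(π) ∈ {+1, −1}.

Orbit of 26 under x↦99x: [26, 74, 76, 24, 1, 99, 51]… (length divides ord_125(99)).
Cycle lengths of π_99 on ℤ/125ℤ: [10, 10, 10, 10, 10, 10, 10, 10, 10, 10, 2, 2, 2, 2, 2, 2, 2, 2, 2, 2, 2, 2, 1]; 23 cycles in total.
Σ(ℓ_i−1) = 125−23 = 102; sign = (−1)^102 = +1.

+1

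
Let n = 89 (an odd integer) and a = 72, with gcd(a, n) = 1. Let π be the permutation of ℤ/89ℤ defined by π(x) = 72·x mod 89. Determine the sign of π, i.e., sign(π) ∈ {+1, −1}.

Orbit of 87 under x↦72x: [87, 34, 45, 36, 11, 80, 64]… (length divides ord_89(72)).
3 cycles of lengths [44, 44, 1].
Σ(ℓ_i−1) = 89−3 = 86; sign = (−1)^86 = +1.
The Jacobi symbol (72|89) = +1 (Zolotarev) agrees.

+1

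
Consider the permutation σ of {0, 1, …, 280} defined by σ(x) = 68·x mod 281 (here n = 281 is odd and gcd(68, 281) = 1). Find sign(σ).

+1

Trace 62: π^k(62) = [62, 1, 68, 128, 274, 86, 228] for k=0..6.
Cycle type of π: 20×14 + 1; total 15 cycles.
Σ(ℓ_i−1) = 281−15 = 266; sign = (−1)^266 = +1.
Via Zolotarev, sign(π_{68}) = (68|281) = +1.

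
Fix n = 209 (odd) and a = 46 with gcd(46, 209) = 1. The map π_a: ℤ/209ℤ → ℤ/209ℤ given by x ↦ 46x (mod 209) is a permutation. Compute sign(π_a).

Orbit of 20 under x↦46x: [20, 84, 102, 94, 144, 145, 191]… (length divides ord_209(46)).
Decompose π into cycles: lengths [30, 30, 30, 30, 30, 30, 10, 6, 6, 6, 1] (11 cycles, including the fixed point 0).
n − c = 209 − 11 = 198; sign = (−1)^198 = +1.

+1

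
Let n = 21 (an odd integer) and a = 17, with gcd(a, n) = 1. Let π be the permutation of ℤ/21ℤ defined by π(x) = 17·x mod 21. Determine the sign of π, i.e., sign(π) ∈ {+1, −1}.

+1

Trace 5: π^k(5) = [5, 1, 17, 16, 20, 4] for k=0..5.
π_17 has 5 disjoint cycles with lengths [6, 6, 6, 2, 1] on {0,…,20}.
n − c = 21 − 5 = 16; sign = (−1)^16 = +1.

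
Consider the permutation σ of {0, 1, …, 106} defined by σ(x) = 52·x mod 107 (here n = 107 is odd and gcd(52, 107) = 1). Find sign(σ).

Start at x=41: 41 → 99 → 12 → 89 → 27 → 13 → 34 → … (one orbit).
π_52 has 3 disjoint cycles with lengths [53, 53, 1] on {0,…,106}.
n − c = 107 − 3 = 104; sign = (−1)^104 = +1.
Via Zolotarev, sign(π_{52}) = (52|107) = +1.

+1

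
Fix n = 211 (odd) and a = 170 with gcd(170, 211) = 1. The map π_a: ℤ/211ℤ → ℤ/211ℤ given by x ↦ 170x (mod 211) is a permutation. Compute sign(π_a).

+1

Orbit of 78 under x↦170x: [78, 178, 87, 20, 24, 71, 43]… (length divides ord_211(170)).
The orbit structure of x ↦ 170x mod 211: 3 orbits of sizes [105, 105, 1].
sign(π) = (−1)^{n − #cycles} = (−1)^{211−3} = (−1)^208 = +1.
Zolotarev: (170|211) = +1, matching the cycle-count sign.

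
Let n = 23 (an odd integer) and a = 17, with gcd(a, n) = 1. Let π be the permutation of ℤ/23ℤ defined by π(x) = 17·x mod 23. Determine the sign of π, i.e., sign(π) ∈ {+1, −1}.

Start at x=5: 5 → 16 → 19 → 1 → 17 → 13 → 14 → … (one orbit).
π_17 has 2 disjoint cycles with lengths [22, 1] on {0,…,22}.
23 − 2 = 21 transpositions; sign(π) = (−1)^21 = -1.
Check: (17/23) = -1 by Zolotarev.

-1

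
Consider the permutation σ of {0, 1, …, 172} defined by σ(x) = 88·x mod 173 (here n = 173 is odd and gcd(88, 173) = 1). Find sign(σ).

+1

Orbit of 113 under x↦88x: [113, 83, 38, 57, 172, 85, 41]… (length divides ord_173(88)).
Cycle type of π: 86×2 + 1; total 3 cycles.
Σ(ℓ_i−1) = 173−3 = 170; sign = (−1)^170 = +1.
The Jacobi symbol (88|173) = +1 (Zolotarev) agrees.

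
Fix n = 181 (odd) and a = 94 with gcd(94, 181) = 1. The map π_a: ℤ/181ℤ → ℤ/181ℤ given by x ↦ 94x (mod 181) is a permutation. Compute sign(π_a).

+1

Start at x=170: 170 → 52 → 1 → 94 → 148 → 156 → 3 → … (one orbit).
Cycle lengths of π_94 on ℤ/181ℤ: [90, 90, 1]; 3 cycles in total.
n − c = 181 − 3 = 178; sign = (−1)^178 = +1.
Zolotarev: (94|181) = +1, matching the cycle-count sign.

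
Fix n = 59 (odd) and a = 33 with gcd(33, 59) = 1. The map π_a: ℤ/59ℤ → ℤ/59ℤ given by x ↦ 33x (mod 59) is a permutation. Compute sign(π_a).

Start at x=27: 27 → 6 → 21 → 44 → 36 → 8 → 28 → … (one orbit).
Cycle type of π: 58 + 1; total 2 cycles.
n − c = 59 − 2 = 57; sign = (−1)^57 = -1.

-1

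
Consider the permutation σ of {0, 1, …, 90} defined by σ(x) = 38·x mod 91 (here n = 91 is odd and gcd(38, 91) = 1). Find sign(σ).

Orbit of 53 under x↦38x: [53, 12, 1, 38, 79, 90]… (length divides ord_91(38)).
20 cycles of lengths [6, 6, 6, 6, 6, 6, 6, 6, 6, 6, 6, 6, 6, 2, 2, 2, 2, 2, 2, 1].
Σ(ℓ_i−1) = 91−20 = 71; sign = (−1)^71 = -1.
Check: (38/91) = -1 by Zolotarev.

-1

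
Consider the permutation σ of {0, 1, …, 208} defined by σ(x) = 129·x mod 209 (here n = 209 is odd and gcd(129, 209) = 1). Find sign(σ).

+1

Trace 46: π^k(46) = [46, 82, 128, 1, 129, 130, 50] for k=0..6.
Cycle type of π: 90×2 + 18 + 10 + 1; total 5 cycles.
Σ(ℓ_i−1) = 209−5 = 204; sign = (−1)^204 = +1.
(129|209)_J = +1 (Zolotarev's lemma cross-check).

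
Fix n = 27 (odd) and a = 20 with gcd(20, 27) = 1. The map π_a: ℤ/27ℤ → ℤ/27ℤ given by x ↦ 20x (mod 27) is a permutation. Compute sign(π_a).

Orbit of 22 under x↦20x: [22, 8, 25, 14, 10, 11, 4]… (length divides ord_27(20)).
Cycle type of π: 18 + 6 + 2 + 1; total 4 cycles.
Σ(ℓ_i−1) = 27−4 = 23; sign = (−1)^23 = -1.

-1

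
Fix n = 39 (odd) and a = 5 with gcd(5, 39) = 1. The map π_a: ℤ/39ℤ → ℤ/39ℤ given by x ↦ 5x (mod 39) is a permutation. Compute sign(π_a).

Trace 8: π^k(8) = [8, 1, 5, 25] for k=0..3.
Cycle lengths of π_5 on ℤ/39ℤ: [4, 4, 4, 4, 4, 4, 4, 4, 4, 2, 1]; 11 cycles in total.
Σ(ℓ_i−1) = 39−11 = 28; sign = (−1)^28 = +1.
The Jacobi symbol (5|39) = +1 (Zolotarev) agrees.

+1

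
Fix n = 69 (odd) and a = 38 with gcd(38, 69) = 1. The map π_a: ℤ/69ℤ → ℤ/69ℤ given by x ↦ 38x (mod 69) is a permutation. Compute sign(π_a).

Start at x=13: 13 → 11 → 4 → 14 → 49 → 68 → 31 → … (one orbit).
Cycle lengths of π_38 on ℤ/69ℤ: [22, 22, 22, 2, 1]; 5 cycles in total.
5 cycles on 69: each ℓ→(−1)^(ℓ−1), product (−1)^64 = +1.
The Jacobi symbol (38|69) = +1 (Zolotarev) agrees.

+1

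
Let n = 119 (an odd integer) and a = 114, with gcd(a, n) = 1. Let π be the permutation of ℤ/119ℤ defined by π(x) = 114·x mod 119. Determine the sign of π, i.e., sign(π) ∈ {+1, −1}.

-1

Orbit of 100 under x↦114x: [100, 95, 1, 114, 25, 113, 30]… (length divides ord_119(114)).
Cycle lengths of π_114 on ℤ/119ℤ: [48, 48, 16, 3, 3, 1]; 6 cycles in total.
With 6 cycles on 119 points, sign = (−1)^{119−6} = -1.
Check: (114/119) = -1 by Zolotarev.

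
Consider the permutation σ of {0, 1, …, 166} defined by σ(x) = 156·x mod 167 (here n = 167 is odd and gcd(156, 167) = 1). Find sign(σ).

-1

Orbit of 35 under x↦156x: [35, 116, 60, 8, 79, 133, 40]… (length divides ord_167(156)).
π_156 has 2 disjoint cycles with lengths [166, 1] on {0,…,166}.
n − c = 167 − 2 = 165; sign = (−1)^165 = -1.
Via Zolotarev, sign(π_{156}) = (156|167) = -1.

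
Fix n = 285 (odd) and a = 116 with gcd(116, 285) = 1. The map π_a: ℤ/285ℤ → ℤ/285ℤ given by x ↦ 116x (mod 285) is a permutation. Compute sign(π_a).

+1

Trace 256: π^k(256) = [256, 56, 226, 281, 106, 41, 196] for k=0..6.
Decompose π into cycles: lengths [18, 18, 18, 18, 18, 18, 18, 18, 18, 18, 18, 18, 18, 18, 18, 2, 2, 2, 2, 2, 1, 1, 1, 1, 1] (25 cycles, including the fixed point 0).
Σ(ℓ_i−1) = 285−25 = 260; sign = (−1)^260 = +1.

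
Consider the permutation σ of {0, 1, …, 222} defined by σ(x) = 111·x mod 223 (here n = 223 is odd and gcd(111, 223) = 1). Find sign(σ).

Orbit of 95 under x↦111x: [95, 64, 191, 16, 215, 4, 221]… (length divides ord_223(111)).
π_111 has 4 disjoint cycles with lengths [74, 74, 74, 1] on {0,…,222}.
4 cycles on 223: each ℓ→(−1)^(ℓ−1), product (−1)^219 = -1.
Via Zolotarev, sign(π_{111}) = (111|223) = -1.

-1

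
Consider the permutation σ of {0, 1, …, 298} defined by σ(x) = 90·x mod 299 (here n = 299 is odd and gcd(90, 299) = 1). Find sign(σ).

Start at x=90: 90 → 27 → 38 → 131 → 129 → 248 → 194 → … (one orbit).
π_90 has 20 disjoint cycles with lengths [22, 22, 22, 22, 22, 22, 22, 22, 22, 22, 22, 22, 22, 2, 2, 2, 2, 2, 2, 1] on {0,…,298}.
With 20 cycles on 299 points, sign = (−1)^{299−20} = -1.

-1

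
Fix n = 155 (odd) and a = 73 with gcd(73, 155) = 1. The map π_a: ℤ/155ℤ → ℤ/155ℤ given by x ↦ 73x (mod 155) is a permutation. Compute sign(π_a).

Orbit of 1 under x↦73x: [1, 73, 59, 122, 71, 68, 4]… (length divides ord_155(73)).
π_73 has 5 disjoint cycles with lengths [60, 60, 30, 4, 1] on {0,…,154}.
Σ(ℓ_i−1) = 155−5 = 150; sign = (−1)^150 = +1.
Check: (73/155) = +1 by Zolotarev.

+1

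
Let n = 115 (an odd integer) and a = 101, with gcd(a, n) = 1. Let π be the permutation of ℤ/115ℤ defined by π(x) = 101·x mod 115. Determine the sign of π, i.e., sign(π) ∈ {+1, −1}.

+1

Trace 41: π^k(41) = [41, 1, 101, 81, 16, 6, 31] for k=0..6.
π_101 has 15 disjoint cycles with lengths [11, 11, 11, 11, 11, 11, 11, 11, 11, 11, 1, 1, 1, 1, 1] on {0,…,114}.
Σ(ℓ_i−1) = 115−15 = 100; sign = (−1)^100 = +1.
Zolotarev: (101|115) = +1, matching the cycle-count sign.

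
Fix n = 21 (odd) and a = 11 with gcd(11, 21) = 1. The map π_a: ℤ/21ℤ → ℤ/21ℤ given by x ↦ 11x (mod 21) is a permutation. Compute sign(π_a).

Orbit of 8 under x↦11x: [8, 4, 2, 1, 11, 16]… (length divides ord_21(11)).
π_11 has 6 disjoint cycles with lengths [6, 6, 3, 3, 2, 1] on {0,…,20}.
Σ(ℓ_i−1) = 21−6 = 15; sign = (−1)^15 = -1.

-1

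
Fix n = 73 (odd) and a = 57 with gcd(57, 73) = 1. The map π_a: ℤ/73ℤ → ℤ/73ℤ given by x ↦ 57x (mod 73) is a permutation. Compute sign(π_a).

+1

Start at x=65: 65 → 55 → 69 → 64 → 71 → 32 → 72 → … (one orbit).
π_57 has 5 disjoint cycles with lengths [18, 18, 18, 18, 1] on {0,…,72}.
With 5 cycles on 73 points, sign = (−1)^{73−5} = +1.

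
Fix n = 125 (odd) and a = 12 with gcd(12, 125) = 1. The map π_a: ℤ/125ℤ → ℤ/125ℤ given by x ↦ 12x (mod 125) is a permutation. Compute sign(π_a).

Start at x=124: 124 → 113 → 106 → 22 → 14 → 43 → 16 → … (one orbit).
Decompose π into cycles: lengths [100, 20, 4, 1] (4 cycles, including the fixed point 0).
With 4 cycles on 125 points, sign = (−1)^{125−4} = -1.
Via Zolotarev, sign(π_{12}) = (12|125) = -1.

-1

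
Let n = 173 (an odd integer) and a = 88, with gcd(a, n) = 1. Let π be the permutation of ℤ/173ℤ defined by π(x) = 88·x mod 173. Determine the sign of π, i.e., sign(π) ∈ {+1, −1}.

+1

Start at x=57: 57 → 172 → 85 → 41 → 148 → 49 → 160 → … (one orbit).
Cycle lengths of π_88 on ℤ/173ℤ: [86, 86, 1]; 3 cycles in total.
With 3 cycles on 173 points, sign = (−1)^{173−3} = +1.
The Jacobi symbol (88|173) = +1 (Zolotarev) agrees.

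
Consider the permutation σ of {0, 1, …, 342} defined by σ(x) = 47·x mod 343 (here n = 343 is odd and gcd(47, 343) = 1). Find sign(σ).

-1

Trace 172: π^k(172) = [172, 195, 247, 290, 253, 229, 130] for k=0..6.
The orbit structure of x ↦ 47x mod 343: 4 orbits of sizes [294, 42, 6, 1].
n − c = 343 − 4 = 339; sign = (−1)^339 = -1.
Via Zolotarev, sign(π_{47}) = (47|343) = -1.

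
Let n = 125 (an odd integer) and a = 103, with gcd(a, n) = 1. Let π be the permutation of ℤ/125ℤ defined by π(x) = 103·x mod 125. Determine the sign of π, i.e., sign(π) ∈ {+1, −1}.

Trace 54: π^k(54) = [54, 62, 11, 8, 74, 122, 66] for k=0..6.
Cycle lengths of π_103 on ℤ/125ℤ: [100, 20, 4, 1]; 4 cycles in total.
4 cycles on 125: each ℓ→(−1)^(ℓ−1), product (−1)^121 = -1.
(103|125)_J = -1 (Zolotarev's lemma cross-check).

-1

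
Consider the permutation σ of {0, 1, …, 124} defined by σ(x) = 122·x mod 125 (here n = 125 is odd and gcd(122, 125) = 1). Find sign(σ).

Start at x=22: 22 → 59 → 73 → 31 → 32 → 29 → 38 → … (one orbit).
π_122 has 4 disjoint cycles with lengths [100, 20, 4, 1] on {0,…,124}.
With 4 cycles on 125 points, sign = (−1)^{125−4} = -1.
(122|125)_J = -1 (Zolotarev's lemma cross-check).

-1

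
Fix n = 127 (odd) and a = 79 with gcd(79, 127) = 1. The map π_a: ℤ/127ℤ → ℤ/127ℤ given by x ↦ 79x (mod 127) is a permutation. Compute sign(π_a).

+1

Start at x=9: 9 → 76 → 35 → 98 → 122 → 113 → 37 → … (one orbit).
Cycle type of π: 63×2 + 1; total 3 cycles.
With 3 cycles on 127 points, sign = (−1)^{127−3} = +1.
Zolotarev: (79|127) = +1, matching the cycle-count sign.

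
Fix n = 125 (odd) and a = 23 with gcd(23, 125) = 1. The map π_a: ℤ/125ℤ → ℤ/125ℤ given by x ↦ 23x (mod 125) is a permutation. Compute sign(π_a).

Trace 14: π^k(14) = [14, 72, 31, 88, 24, 52, 71] for k=0..6.
π_23 has 4 disjoint cycles with lengths [100, 20, 4, 1] on {0,…,124}.
n − c = 125 − 4 = 121; sign = (−1)^121 = -1.
(23|125)_J = -1 (Zolotarev's lemma cross-check).

-1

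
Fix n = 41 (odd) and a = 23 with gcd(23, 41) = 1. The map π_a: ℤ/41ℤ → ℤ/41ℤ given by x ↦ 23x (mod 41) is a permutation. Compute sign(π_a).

+1

Start at x=31: 31 → 16 → 40 → 18 → 4 → 10 → 25 → … (one orbit).
Cycle type of π: 10×4 + 1; total 5 cycles.
sign(π) = (−1)^{n − #cycles} = (−1)^{41−5} = (−1)^36 = +1.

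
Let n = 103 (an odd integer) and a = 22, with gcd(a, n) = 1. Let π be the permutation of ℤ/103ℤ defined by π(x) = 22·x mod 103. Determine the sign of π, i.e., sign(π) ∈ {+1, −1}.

Orbit of 89 under x↦22x: [89, 1, 22, 72, 39, 34, 27]… (length divides ord_103(22)).
Cycle type of π: 34×3 + 1; total 4 cycles.
n − c = 103 − 4 = 99; sign = (−1)^99 = -1.
Zolotarev: (22|103) = -1, matching the cycle-count sign.

-1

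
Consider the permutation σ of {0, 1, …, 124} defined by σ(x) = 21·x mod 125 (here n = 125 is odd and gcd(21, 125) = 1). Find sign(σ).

Start at x=86: 86 → 56 → 51 → 71 → 116 → 61 → 31 → … (one orbit).
π_21 has 13 disjoint cycles with lengths [25, 25, 25, 25, 5, 5, 5, 5, 1, 1, 1, 1, 1] on {0,…,124}.
125 − 13 = 112 transpositions; sign(π) = (−1)^112 = +1.
Via Zolotarev, sign(π_{21}) = (21|125) = +1.

+1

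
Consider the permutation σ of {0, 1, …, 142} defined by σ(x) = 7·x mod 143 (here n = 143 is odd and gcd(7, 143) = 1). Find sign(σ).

Start at x=23: 23 → 18 → 126 → 24 → 25 → 32 → 81 → … (one orbit).
Cycle lengths of π_7 on ℤ/143ℤ: [60, 60, 12, 10, 1]; 5 cycles in total.
Σ(ℓ_i−1) = 143−5 = 138; sign = (−1)^138 = +1.
The Jacobi symbol (7|143) = +1 (Zolotarev) agrees.

+1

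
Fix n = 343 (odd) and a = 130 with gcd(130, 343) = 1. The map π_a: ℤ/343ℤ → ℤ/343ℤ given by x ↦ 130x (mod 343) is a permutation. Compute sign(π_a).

+1

Start at x=81: 81 → 240 → 330 → 25 → 163 → 267 → 67 → … (one orbit).
The orbit structure of x ↦ 130x mod 343: 7 orbits of sizes [147, 147, 21, 21, 3, 3, 1].
With 7 cycles on 343 points, sign = (−1)^{343−7} = +1.
The Jacobi symbol (130|343) = +1 (Zolotarev) agrees.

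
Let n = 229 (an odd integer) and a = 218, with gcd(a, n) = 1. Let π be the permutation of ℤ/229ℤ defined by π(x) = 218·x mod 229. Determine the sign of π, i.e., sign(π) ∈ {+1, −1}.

Start at x=27: 27 → 161 → 61 → 16 → 53 → 104 → 1 → … (one orbit).
Cycle lengths of π_218 on ℤ/229ℤ: [19, 19, 19, 19, 19, 19, 19, 19, 19, 19, 19, 19, 1]; 13 cycles in total.
With 13 cycles on 229 points, sign = (−1)^{229−13} = +1.
(218|229)_J = +1 (Zolotarev's lemma cross-check).

+1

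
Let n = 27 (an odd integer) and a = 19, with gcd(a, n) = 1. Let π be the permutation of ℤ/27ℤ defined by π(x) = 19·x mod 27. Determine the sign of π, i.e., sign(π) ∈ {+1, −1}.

Orbit of 1 under x↦19x: [1, 19, 10]… (length divides ord_27(19)).
15 cycles of lengths [3, 3, 3, 3, 3, 3, 1, 1, 1, 1, 1, 1, 1, 1, 1].
Σ(ℓ_i−1) = 27−15 = 12; sign = (−1)^12 = +1.
(19|27)_J = +1 (Zolotarev's lemma cross-check).

+1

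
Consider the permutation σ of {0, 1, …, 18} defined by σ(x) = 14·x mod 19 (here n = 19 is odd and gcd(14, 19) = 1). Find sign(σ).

-1

Trace 3: π^k(3) = [3, 4, 18, 5, 13, 11, 2] for k=0..6.
2 cycles of lengths [18, 1].
With 2 cycles on 19 points, sign = (−1)^{19−2} = -1.
The Jacobi symbol (14|19) = -1 (Zolotarev) agrees.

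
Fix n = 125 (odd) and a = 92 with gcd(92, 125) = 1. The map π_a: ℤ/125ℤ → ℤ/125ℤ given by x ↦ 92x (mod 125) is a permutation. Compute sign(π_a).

-1

Trace 38: π^k(38) = [38, 121, 7, 19, 123, 66, 72] for k=0..6.
Decompose π into cycles: lengths [100, 20, 4, 1] (4 cycles, including the fixed point 0).
125 − 4 = 121 transpositions; sign(π) = (−1)^121 = -1.
Check: (92/125) = -1 by Zolotarev.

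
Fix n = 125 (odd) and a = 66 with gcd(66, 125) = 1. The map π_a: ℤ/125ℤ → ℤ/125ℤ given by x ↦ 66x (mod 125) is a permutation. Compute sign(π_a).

Start at x=46: 46 → 36 → 1 → 66 → 106 → 121 → 111 → … (one orbit).
π_66 has 13 disjoint cycles with lengths [25, 25, 25, 25, 5, 5, 5, 5, 1, 1, 1, 1, 1] on {0,…,124}.
n − c = 125 − 13 = 112; sign = (−1)^112 = +1.
(66|125)_J = +1 (Zolotarev's lemma cross-check).

+1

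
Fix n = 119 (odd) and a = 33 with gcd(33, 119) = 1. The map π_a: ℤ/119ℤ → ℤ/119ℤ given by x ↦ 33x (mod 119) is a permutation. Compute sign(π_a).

Start at x=18: 18 → 118 → 86 → 101 → 1 → 33 → 18 (one orbit).
Decompose π into cycles: lengths [6, 6, 6, 6, 6, 6, 6, 6, 6, 6, 6, 6, 6, 6, 6, 6, 6, 2, 2, 2, 2, 2, 2, 2, 2, 1] (26 cycles, including the fixed point 0).
n − c = 119 − 26 = 93; sign = (−1)^93 = -1.
Zolotarev: (33|119) = -1, matching the cycle-count sign.

-1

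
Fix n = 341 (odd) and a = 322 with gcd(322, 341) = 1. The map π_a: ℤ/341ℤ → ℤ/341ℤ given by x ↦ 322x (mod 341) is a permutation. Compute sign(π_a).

Start at x=202: 202 → 254 → 289 → 306 → 324 → 323 → 1 → … (one orbit).
Decompose π into cycles: lengths [30, 30, 30, 30, 30, 30, 30, 30, 30, 30, 30, 5, 5, 1] (14 cycles, including the fixed point 0).
341 − 14 = 327 transpositions; sign(π) = (−1)^327 = -1.
The Jacobi symbol (322|341) = -1 (Zolotarev) agrees.

-1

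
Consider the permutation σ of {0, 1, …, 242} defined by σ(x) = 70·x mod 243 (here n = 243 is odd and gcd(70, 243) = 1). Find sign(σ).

+1

Trace 217: π^k(217) = [217, 124, 175, 100, 196, 112, 64] for k=0..6.
Cycle lengths of π_70 on ℤ/243ℤ: [81, 81, 27, 27, 9, 9, 3, 3, 1, 1, 1]; 11 cycles in total.
n − c = 243 − 11 = 232; sign = (−1)^232 = +1.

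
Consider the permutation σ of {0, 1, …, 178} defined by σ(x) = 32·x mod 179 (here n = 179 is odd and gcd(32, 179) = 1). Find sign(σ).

-1

Start at x=35: 35 → 46 → 40 → 27 → 148 → 82 → 118 → … (one orbit).
The orbit structure of x ↦ 32x mod 179: 2 orbits of sizes [178, 1].
n − c = 179 − 2 = 177; sign = (−1)^177 = -1.
Via Zolotarev, sign(π_{32}) = (32|179) = -1.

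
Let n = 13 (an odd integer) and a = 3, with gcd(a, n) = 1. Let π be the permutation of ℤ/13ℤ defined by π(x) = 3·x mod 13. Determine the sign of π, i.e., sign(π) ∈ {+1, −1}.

+1

Trace 3: π^k(3) = [3, 9, 1] for k=0..2.
Cycle type of π: 3×4 + 1; total 5 cycles.
Σ(ℓ_i−1) = 13−5 = 8; sign = (−1)^8 = +1.
Via Zolotarev, sign(π_{3}) = (3|13) = +1.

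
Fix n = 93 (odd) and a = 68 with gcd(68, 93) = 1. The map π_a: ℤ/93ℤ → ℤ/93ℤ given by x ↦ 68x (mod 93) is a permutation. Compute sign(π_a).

+1

Orbit of 1 under x↦68x: [1, 68, 67, 92, 25, 26]… (length divides ord_93(68)).
Decompose π into cycles: lengths [6, 6, 6, 6, 6, 6, 6, 6, 6, 6, 6, 6, 6, 6, 6, 2, 1] (17 cycles, including the fixed point 0).
Σ(ℓ_i−1) = 93−17 = 76; sign = (−1)^76 = +1.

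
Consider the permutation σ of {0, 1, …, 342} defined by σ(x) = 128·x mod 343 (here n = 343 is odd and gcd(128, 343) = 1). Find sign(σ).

Trace 50: π^k(50) = [50, 226, 116, 99, 324, 312, 148] for k=0..6.
Cycle lengths of π_128 on ℤ/343ℤ: [21, 21, 21, 21, 21, 21, 21, 21, 21, 21, 21, 21, 21, 21, 3, 3, 3, 3, 3, 3, 3, 3, 3, 3, 3, 3, 3, 3, 3, 3, 1]; 31 cycles in total.
Σ(ℓ_i−1) = 343−31 = 312; sign = (−1)^312 = +1.

+1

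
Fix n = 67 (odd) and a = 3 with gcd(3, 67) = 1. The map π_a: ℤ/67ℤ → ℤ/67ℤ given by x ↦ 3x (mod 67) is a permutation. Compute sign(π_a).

Orbit of 58 under x↦3x: [58, 40, 53, 25, 8, 24, 5]… (length divides ord_67(3)).
π_3 has 4 disjoint cycles with lengths [22, 22, 22, 1] on {0,…,66}.
Σ(ℓ_i−1) = 67−4 = 63; sign = (−1)^63 = -1.

-1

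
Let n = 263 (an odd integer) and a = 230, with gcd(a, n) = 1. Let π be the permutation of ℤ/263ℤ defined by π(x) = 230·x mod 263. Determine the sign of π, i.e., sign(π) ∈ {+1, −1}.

Trace 227: π^k(227) = [227, 136, 246, 35, 160, 243, 134] for k=0..6.
Cycle type of π: 262 + 1; total 2 cycles.
With 2 cycles on 263 points, sign = (−1)^{263−2} = -1.

-1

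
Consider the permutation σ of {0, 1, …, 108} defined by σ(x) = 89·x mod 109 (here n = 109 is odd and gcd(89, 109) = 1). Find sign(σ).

Trace 75: π^k(75) = [75, 26, 25, 45, 81, 15, 27] for k=0..6.
Decompose π into cycles: lengths [27, 27, 27, 27, 1] (5 cycles, including the fixed point 0).
5 cycles on 109: each ℓ→(−1)^(ℓ−1), product (−1)^104 = +1.
Via Zolotarev, sign(π_{89}) = (89|109) = +1.

+1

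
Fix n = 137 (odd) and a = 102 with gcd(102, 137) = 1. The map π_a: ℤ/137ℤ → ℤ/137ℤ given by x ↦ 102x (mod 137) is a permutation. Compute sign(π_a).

Start at x=19: 19 → 20 → 122 → 114 → 120 → 47 → 136 → … (one orbit).
2 cycles of lengths [136, 1].
137 − 2 = 135 transpositions; sign(π) = (−1)^135 = -1.

-1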